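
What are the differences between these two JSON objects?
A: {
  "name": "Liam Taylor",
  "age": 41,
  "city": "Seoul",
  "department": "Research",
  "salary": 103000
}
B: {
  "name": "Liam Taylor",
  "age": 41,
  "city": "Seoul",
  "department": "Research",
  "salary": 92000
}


Comparing each field (in key order):
  name: same
  age: same
  city: same
  department: same
  salary: DIFFERENT
Differences:
  salary: 103000 -> 92000

1 field(s) changed

1 change: salary


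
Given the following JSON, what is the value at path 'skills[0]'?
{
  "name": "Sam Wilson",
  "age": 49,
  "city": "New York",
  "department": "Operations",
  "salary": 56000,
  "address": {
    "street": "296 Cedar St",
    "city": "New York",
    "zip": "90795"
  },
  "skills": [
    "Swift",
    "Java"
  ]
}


Query: skills[0]
Path: skills -> first element
Value: Swift

Swift


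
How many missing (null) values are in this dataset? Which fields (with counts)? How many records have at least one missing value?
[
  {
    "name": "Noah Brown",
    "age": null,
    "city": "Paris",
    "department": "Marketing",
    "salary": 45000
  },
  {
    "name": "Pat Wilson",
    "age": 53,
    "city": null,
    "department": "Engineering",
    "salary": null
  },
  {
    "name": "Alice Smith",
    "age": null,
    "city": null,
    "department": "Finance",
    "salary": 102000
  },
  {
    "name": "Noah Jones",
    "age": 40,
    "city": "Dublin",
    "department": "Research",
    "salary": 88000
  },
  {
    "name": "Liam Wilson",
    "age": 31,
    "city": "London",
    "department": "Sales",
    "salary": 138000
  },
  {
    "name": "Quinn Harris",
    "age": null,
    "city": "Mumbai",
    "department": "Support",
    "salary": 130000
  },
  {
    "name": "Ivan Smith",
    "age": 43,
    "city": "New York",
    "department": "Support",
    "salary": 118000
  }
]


Checking for missing (null) values in 7 records:

  Noah Brown: age
  Pat Wilson: city, salary
  Alice Smith: age, city
  Noah Jones: complete
  Liam Wilson: complete
  Quinn Harris: age
  Ivan Smith: complete

Per field:
  name: 0 missing
  age: 3 missing
  city: 2 missing
  department: 0 missing
  salary: 1 missing

Total missing values: 6
Records with any missing: 4

6 missing values (age: 3, city: 2, salary: 1); 4 incomplete records


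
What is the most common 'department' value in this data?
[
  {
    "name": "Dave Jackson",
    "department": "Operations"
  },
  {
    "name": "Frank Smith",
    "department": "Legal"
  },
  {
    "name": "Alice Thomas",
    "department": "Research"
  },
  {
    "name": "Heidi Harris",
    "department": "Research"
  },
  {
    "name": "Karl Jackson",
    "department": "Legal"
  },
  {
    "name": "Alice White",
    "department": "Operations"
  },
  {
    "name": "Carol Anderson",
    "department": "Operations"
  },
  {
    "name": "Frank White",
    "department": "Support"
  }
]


Counting 'department' values across 8 records:

  Operations: 3 ###
  Legal: 2 ##
  Research: 2 ##
  Support: 1 #

Most common: Operations (3 times)

Operations (3 times)


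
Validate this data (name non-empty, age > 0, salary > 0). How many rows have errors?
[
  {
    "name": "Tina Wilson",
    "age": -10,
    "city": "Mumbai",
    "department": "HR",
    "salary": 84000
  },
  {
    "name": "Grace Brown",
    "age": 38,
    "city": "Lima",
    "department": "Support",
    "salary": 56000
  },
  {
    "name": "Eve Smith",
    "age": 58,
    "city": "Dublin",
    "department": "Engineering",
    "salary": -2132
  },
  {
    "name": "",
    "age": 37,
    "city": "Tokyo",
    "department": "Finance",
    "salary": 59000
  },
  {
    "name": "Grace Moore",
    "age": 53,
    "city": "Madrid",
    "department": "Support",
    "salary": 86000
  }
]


Validating 5 records:
Rules: name non-empty, age > 0, salary > 0

  Row 1 (Tina Wilson): negative age: -10
  Row 2 (Grace Brown): OK
  Row 3 (Eve Smith): negative salary: -2132
  Row 4 (???): empty name
  Row 5 (Grace Moore): OK

Total errors: 3

3 errors


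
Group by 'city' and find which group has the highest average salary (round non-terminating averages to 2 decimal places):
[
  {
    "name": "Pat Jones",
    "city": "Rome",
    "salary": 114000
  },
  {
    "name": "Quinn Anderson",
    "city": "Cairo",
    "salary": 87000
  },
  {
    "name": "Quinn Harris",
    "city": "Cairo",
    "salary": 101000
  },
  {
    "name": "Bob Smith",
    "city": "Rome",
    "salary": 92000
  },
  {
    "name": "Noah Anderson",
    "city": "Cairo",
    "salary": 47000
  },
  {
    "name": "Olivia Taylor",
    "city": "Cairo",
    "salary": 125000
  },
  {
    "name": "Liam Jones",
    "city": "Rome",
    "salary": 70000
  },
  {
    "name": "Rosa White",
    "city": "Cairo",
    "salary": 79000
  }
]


Group by: city

Groups:
  Cairo: 5 people, avg salary = 439000/5 = $87800
  Rome: 3 people, avg salary = 276000/3 = $92000

Highest average salary: Rome ($92000)

Rome ($92000)


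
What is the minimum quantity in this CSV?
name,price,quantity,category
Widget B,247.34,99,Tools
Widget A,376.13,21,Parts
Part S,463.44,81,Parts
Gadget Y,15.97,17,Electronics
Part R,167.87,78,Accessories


Computing minimum quantity:
Values: [99, 21, 81, 17, 78]
Min = 17

17


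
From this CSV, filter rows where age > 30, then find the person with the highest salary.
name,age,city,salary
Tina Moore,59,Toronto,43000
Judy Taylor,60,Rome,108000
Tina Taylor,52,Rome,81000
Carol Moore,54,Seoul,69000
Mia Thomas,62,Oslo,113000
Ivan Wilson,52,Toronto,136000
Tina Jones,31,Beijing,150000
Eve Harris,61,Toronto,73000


Filter: age > 30
Sort by: salary (descending)

Filtered records (8):
  Tina Jones, age 31, salary $150000
  Ivan Wilson, age 52, salary $136000
  Mia Thomas, age 62, salary $113000
  Judy Taylor, age 60, salary $108000
  Tina Taylor, age 52, salary $81000
  Eve Harris, age 61, salary $73000
  Carol Moore, age 54, salary $69000
  Tina Moore, age 59, salary $43000

Highest salary: Tina Jones ($150000)

Tina Jones


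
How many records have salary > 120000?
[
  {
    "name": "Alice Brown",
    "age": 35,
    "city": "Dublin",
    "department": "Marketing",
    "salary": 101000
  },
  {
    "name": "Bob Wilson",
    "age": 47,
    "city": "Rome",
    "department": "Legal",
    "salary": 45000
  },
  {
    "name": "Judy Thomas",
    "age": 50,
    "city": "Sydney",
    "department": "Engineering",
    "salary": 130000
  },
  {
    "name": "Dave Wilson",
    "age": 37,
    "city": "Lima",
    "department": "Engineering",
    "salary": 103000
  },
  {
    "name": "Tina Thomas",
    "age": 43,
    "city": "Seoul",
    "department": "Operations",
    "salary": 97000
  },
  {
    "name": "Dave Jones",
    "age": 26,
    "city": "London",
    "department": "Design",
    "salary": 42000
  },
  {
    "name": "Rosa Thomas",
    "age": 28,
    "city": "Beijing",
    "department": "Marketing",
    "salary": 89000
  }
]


Data: 7 records
Condition: salary > 120000

Checking each record:
  Alice Brown: 101000
  Bob Wilson: 45000
  Judy Thomas: 130000 MATCH
  Dave Wilson: 103000
  Tina Thomas: 97000
  Dave Jones: 42000
  Rosa Thomas: 89000

Count: 1

1


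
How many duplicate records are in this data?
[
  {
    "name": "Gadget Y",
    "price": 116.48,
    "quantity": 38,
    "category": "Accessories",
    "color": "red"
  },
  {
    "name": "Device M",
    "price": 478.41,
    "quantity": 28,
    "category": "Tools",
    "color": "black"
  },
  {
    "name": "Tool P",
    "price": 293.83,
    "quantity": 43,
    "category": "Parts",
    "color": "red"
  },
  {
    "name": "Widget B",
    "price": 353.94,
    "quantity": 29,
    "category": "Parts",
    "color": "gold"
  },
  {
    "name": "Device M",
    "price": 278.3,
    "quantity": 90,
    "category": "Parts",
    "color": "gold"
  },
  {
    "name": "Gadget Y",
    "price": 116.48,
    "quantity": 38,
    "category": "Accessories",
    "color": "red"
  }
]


Checking 6 records for duplicates:

  Row 1: Gadget Y ($116.48, qty 38)
  Row 2: Device M ($478.41, qty 28)
  Row 3: Tool P ($293.83, qty 43)
  Row 4: Widget B ($353.94, qty 29)
  Row 5: Device M ($278.3, qty 90)
  Row 6: Gadget Y ($116.48, qty 38) <-- DUPLICATE

Duplicates found: 1
Unique records: 5

1 duplicates, 5 unique


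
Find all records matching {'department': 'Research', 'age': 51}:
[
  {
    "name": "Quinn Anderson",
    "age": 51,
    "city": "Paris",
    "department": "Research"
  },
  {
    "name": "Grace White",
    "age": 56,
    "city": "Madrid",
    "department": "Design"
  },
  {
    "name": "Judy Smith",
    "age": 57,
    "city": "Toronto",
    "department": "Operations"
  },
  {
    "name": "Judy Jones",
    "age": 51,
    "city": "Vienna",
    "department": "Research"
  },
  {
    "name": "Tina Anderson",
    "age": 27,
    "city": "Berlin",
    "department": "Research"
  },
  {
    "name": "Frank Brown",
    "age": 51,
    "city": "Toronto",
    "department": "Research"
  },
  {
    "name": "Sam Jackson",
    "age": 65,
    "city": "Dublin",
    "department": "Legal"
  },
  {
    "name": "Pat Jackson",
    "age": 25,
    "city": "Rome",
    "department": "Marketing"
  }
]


Search criteria: {'department': 'Research', 'age': 51}

Checking 8 records:
  Quinn Anderson: {department: Research, age: 51} <-- MATCH
  Grace White: {department: Design, age: 56}
  Judy Smith: {department: Operations, age: 57}
  Judy Jones: {department: Research, age: 51} <-- MATCH
  Tina Anderson: {department: Research, age: 27}
  Frank Brown: {department: Research, age: 51} <-- MATCH
  Sam Jackson: {department: Legal, age: 65}
  Pat Jackson: {department: Marketing, age: 25}

Matches: ["Quinn Anderson", "Judy Jones", "Frank Brown"]

["Quinn Anderson", "Judy Jones", "Frank Brown"]


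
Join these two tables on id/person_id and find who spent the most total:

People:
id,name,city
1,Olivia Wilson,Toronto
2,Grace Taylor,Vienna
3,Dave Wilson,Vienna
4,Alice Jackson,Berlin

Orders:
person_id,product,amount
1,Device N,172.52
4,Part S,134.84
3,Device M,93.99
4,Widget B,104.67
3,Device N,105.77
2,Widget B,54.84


Join on: people.id = orders.person_id

Joined rows:
  Olivia Wilson (Toronto) bought Device N for $172.52
  Alice Jackson (Berlin) bought Part S for $134.84
  Dave Wilson (Vienna) bought Device M for $93.99
  Alice Jackson (Berlin) bought Widget B for $104.67
  Dave Wilson (Vienna) bought Device N for $105.77
  Grace Taylor (Vienna) bought Widget B for $54.84

Total per person:
  Alice Jackson: $239.51
  Dave Wilson: $199.76
  Olivia Wilson: $172.52
  Grace Taylor: $54.84

Top spender: Alice Jackson ($239.51)

Alice Jackson ($239.51)


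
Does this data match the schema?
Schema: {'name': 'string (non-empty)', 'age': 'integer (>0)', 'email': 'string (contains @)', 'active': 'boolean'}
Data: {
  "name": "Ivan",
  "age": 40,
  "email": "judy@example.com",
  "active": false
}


Validating each field against schema:
  name: OK (non-empty string)
  age: OK (positive integer)
  email: OK (string with @)
  active: OK (boolean)

Result: VALID

VALID


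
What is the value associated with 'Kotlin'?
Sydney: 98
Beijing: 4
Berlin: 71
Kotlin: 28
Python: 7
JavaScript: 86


Looking up key 'Kotlin'
Value: 28

28


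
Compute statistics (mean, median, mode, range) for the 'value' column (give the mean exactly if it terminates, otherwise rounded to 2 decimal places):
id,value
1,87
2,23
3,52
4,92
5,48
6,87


Data: [87, 23, 52, 92, 48, 87]
Count: 6
Sum: 389
Mean: 389/6 ≈ 64.83 (rounded to 2 decimal places)
Sorted: [23, 48, 52, 87, 87, 92]
Median: 69.5
Mode: 87 (2 times)
Range: 92 - 23 = 69
Min: 23, Max: 92

mean≈64.83, median=69.5, mode=87, range=69


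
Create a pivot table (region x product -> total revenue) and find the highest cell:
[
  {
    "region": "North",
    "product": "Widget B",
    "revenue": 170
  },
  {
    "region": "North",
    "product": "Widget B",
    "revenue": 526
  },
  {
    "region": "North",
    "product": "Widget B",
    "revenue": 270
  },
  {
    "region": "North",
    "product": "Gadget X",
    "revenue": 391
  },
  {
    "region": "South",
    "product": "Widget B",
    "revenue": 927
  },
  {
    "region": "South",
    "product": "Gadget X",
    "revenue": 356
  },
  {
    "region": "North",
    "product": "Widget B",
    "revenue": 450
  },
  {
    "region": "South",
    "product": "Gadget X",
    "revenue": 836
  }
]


Pivot: region (rows) x product (columns) -> total revenue

     Gadget X      Widget B    
North          391          1416  
South         1192           927  

Highest: North / Widget B = $1416

North / Widget B = $1416


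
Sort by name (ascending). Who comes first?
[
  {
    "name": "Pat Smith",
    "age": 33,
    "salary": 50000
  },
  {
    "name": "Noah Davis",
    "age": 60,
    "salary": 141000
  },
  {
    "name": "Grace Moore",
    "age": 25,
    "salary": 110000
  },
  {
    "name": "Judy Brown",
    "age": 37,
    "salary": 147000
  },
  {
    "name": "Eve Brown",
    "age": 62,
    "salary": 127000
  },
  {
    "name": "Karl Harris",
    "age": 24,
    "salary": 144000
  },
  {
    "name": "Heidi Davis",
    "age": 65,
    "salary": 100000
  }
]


Sort by: name (ascending)

Sorted order:
  1. Eve Brown (name = Eve Brown)
  2. Grace Moore (name = Grace Moore)
  3. Heidi Davis (name = Heidi Davis)
  4. Judy Brown (name = Judy Brown)
  5. Karl Harris (name = Karl Harris)
  6. Noah Davis (name = Noah Davis)
  7. Pat Smith (name = Pat Smith)

First: Eve Brown

Eve Brown


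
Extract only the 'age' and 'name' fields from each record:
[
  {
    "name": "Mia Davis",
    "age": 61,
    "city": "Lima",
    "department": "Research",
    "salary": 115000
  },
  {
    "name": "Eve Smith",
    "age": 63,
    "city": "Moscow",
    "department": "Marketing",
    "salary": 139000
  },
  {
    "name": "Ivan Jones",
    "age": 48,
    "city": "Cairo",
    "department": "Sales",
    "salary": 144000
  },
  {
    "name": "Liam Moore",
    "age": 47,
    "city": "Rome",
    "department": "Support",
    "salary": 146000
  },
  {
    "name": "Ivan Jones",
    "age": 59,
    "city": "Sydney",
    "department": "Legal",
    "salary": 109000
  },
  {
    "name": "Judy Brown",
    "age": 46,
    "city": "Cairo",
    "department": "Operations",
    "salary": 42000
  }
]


Original: 6 records with fields: name, age, city, department, salary
Keep: ['age', 'name']
Drop: ['city', 'department', 'salary']
Result: 6 records, 2 fields each

[
  {
    "age": 61,
    "name": "Mia Davis"
  },
  {
    "age": 63,
    "name": "Eve Smith"
  },
  {
    "age": 48,
    "name": "Ivan Jones"
  },
  {
    "age": 47,
    "name": "Liam Moore"
  },
  {
    "age": 59,
    "name": "Ivan Jones"
  },
  {
    "age": 46,
    "name": "Judy Brown"
  }
]


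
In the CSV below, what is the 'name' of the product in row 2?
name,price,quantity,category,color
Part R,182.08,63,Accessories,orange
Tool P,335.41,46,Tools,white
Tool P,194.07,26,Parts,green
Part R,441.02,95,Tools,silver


Query: Row 2 ('Tool P'), column 'name'
Value: Tool P

Tool P


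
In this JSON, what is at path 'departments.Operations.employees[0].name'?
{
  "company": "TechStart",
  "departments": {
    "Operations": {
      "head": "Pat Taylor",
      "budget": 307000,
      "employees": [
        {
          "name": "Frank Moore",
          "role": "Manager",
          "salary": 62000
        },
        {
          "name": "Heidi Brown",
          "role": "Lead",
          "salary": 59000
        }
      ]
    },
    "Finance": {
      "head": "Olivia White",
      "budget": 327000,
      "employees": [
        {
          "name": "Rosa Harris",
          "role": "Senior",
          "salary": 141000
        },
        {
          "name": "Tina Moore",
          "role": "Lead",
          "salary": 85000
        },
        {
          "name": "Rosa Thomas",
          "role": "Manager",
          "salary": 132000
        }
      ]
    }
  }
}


Path: departments.Operations.employees[0].name

Navigate:
  -> departments
  -> Operations
  -> employees[0].name = 'Frank Moore'

Frank Moore


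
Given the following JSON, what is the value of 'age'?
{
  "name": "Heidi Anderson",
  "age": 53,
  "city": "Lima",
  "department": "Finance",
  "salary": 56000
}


Looking up field 'age'
Value: 53

53


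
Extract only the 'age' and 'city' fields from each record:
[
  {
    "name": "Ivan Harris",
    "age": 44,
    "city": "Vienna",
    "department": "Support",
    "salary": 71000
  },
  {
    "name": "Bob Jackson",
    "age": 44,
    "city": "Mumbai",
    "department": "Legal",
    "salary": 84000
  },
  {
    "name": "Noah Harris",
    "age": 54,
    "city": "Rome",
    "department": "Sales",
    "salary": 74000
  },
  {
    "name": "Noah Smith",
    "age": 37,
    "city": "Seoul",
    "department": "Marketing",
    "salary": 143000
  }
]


Original: 4 records with fields: name, age, city, department, salary
Keep: ['age', 'city']
Drop: ['name', 'department', 'salary']
Result: 4 records, 2 fields each

[
  {
    "age": 44,
    "city": "Vienna"
  },
  {
    "age": 44,
    "city": "Mumbai"
  },
  {
    "age": 54,
    "city": "Rome"
  },
  {
    "age": 37,
    "city": "Seoul"
  }
]


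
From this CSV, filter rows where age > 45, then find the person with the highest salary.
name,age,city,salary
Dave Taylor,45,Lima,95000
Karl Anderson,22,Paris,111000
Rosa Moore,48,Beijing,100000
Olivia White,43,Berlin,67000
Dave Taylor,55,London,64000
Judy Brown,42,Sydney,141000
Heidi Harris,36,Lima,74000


Filter: age > 45
Sort by: salary (descending)

Filtered records (2):
  Rosa Moore, age 48, salary $100000
  Dave Taylor, age 55, salary $64000

Highest salary: Rosa Moore ($100000)

Rosa Moore


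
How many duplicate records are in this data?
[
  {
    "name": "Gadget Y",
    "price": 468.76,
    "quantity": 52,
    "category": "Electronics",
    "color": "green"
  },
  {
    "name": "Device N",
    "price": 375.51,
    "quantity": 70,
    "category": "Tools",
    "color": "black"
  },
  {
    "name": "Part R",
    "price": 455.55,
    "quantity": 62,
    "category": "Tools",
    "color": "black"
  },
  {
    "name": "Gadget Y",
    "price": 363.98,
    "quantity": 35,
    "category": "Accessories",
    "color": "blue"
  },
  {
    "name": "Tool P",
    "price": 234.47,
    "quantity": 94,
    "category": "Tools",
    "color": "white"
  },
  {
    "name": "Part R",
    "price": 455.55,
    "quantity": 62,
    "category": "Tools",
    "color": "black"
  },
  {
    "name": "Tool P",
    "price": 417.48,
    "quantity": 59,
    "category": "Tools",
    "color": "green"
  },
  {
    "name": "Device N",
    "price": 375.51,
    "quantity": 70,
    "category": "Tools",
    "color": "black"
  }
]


Checking 8 records for duplicates:

  Row 1: Gadget Y ($468.76, qty 52)
  Row 2: Device N ($375.51, qty 70)
  Row 3: Part R ($455.55, qty 62)
  Row 4: Gadget Y ($363.98, qty 35)
  Row 5: Tool P ($234.47, qty 94)
  Row 6: Part R ($455.55, qty 62) <-- DUPLICATE
  Row 7: Tool P ($417.48, qty 59)
  Row 8: Device N ($375.51, qty 70) <-- DUPLICATE

Duplicates found: 2
Unique records: 6

2 duplicates, 6 unique


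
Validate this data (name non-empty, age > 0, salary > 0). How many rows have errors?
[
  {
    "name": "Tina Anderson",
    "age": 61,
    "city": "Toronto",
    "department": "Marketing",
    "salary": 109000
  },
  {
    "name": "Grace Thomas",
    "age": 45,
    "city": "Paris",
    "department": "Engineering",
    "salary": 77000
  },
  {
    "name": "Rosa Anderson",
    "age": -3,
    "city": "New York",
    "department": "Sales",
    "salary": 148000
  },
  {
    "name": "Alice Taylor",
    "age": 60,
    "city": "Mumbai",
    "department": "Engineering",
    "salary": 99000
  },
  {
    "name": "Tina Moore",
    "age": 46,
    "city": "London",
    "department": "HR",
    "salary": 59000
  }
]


Validating 5 records:
Rules: name non-empty, age > 0, salary > 0

  Row 1 (Tina Anderson): OK
  Row 2 (Grace Thomas): OK
  Row 3 (Rosa Anderson): negative age: -3
  Row 4 (Alice Taylor): OK
  Row 5 (Tina Moore): OK

Total errors: 1

1 errors


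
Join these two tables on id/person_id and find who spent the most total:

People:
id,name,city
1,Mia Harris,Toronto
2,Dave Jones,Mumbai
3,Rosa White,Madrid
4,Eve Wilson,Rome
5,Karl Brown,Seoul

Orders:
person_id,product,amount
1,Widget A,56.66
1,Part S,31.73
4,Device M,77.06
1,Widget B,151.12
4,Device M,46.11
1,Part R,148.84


Join on: people.id = orders.person_id

Joined rows:
  Mia Harris (Toronto) bought Widget A for $56.66
  Mia Harris (Toronto) bought Part S for $31.73
  Eve Wilson (Rome) bought Device M for $77.06
  Mia Harris (Toronto) bought Widget B for $151.12
  Eve Wilson (Rome) bought Device M for $46.11
  Mia Harris (Toronto) bought Part R for $148.84

Total per person:
  Mia Harris: $388.35
  Eve Wilson: $123.17

Top spender: Mia Harris ($388.35)

Mia Harris ($388.35)


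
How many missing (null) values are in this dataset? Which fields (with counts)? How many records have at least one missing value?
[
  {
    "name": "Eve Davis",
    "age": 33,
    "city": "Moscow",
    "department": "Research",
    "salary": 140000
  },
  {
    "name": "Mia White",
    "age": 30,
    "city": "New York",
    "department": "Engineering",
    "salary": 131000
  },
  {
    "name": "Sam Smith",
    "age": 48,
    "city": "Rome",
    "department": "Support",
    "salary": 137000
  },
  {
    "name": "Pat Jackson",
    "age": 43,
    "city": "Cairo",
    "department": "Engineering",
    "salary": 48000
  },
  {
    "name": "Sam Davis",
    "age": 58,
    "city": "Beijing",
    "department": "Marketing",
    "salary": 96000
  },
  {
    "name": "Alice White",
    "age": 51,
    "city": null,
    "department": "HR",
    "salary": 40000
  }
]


Checking for missing (null) values in 6 records:

  Eve Davis: complete
  Mia White: complete
  Sam Smith: complete
  Pat Jackson: complete
  Sam Davis: complete
  Alice White: city

Per field:
  name: 0 missing
  age: 0 missing
  city: 1 missing
  department: 0 missing
  salary: 0 missing

Total missing values: 1
Records with any missing: 1

1 missing values (city: 1); 1 incomplete records


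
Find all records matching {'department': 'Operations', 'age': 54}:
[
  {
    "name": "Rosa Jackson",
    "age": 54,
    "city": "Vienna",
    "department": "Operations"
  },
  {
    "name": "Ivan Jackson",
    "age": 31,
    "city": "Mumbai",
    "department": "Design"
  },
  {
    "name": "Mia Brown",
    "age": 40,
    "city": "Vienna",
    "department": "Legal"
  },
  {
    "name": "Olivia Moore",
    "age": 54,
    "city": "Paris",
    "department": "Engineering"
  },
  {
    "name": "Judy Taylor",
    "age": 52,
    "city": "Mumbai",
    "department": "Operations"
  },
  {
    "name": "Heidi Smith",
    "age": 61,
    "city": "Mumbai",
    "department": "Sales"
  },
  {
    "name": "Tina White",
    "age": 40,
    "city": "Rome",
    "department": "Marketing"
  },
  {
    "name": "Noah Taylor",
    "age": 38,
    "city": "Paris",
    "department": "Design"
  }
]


Search criteria: {'department': 'Operations', 'age': 54}

Checking 8 records:
  Rosa Jackson: {department: Operations, age: 54} <-- MATCH
  Ivan Jackson: {department: Design, age: 31}
  Mia Brown: {department: Legal, age: 40}
  Olivia Moore: {department: Engineering, age: 54}
  Judy Taylor: {department: Operations, age: 52}
  Heidi Smith: {department: Sales, age: 61}
  Tina White: {department: Marketing, age: 40}
  Noah Taylor: {department: Design, age: 38}

Matches: ["Rosa Jackson"]

["Rosa Jackson"]


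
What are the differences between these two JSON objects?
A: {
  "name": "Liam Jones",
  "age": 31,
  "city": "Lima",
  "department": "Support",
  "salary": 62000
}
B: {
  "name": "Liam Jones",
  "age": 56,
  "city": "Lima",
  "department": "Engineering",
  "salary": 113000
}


Comparing each field (in key order):
  name: same
  age: DIFFERENT
  city: same
  department: DIFFERENT
  salary: DIFFERENT
Differences:
  age: 31 -> 56
  department: Support -> Engineering
  salary: 62000 -> 113000

3 field(s) changed

3 changes: age, department, salary


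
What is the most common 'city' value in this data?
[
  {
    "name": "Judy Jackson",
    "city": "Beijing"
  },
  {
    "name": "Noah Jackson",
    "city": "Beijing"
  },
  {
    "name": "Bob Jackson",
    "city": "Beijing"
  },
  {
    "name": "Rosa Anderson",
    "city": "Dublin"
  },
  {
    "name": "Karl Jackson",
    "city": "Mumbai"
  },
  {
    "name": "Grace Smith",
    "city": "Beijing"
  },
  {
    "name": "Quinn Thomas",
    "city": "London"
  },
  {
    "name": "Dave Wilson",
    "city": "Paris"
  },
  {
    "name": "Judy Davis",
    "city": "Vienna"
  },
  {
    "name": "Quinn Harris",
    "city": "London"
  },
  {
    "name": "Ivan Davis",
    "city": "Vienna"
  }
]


Counting 'city' values across 11 records:

  Beijing: 4 ####
  London: 2 ##
  Vienna: 2 ##
  Dublin: 1 #
  Mumbai: 1 #
  Paris: 1 #

Most common: Beijing (4 times)

Beijing (4 times)


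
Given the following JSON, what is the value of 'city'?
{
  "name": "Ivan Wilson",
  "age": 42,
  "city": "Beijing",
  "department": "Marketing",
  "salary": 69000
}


Looking up field 'city'
Value: Beijing

Beijing


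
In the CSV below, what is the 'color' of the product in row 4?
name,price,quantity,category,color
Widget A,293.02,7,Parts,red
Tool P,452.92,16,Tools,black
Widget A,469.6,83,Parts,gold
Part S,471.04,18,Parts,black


Query: Row 4 ('Part S'), column 'color'
Value: black

black


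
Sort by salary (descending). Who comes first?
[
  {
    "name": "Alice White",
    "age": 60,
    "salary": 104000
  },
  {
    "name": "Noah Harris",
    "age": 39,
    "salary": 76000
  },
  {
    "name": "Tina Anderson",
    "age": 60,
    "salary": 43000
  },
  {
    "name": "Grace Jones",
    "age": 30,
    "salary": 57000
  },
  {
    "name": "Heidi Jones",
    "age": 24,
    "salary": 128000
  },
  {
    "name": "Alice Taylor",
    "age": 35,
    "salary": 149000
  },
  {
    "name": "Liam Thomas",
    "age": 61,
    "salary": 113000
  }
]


Sort by: salary (descending)

Sorted order:
  1. Alice Taylor (salary = 149000)
  2. Heidi Jones (salary = 128000)
  3. Liam Thomas (salary = 113000)
  4. Alice White (salary = 104000)
  5. Noah Harris (salary = 76000)
  6. Grace Jones (salary = 57000)
  7. Tina Anderson (salary = 43000)

First: Alice Taylor

Alice Taylor


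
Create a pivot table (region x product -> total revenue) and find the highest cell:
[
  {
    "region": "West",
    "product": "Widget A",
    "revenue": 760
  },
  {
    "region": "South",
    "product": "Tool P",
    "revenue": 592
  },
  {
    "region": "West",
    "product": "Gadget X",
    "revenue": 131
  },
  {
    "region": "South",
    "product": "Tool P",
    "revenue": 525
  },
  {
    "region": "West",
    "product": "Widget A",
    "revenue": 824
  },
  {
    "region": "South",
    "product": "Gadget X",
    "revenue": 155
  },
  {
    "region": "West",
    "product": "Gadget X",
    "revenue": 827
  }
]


Pivot: region (rows) x product (columns) -> total revenue

     Gadget X      Tool P        Widget A    
South          155          1117             0  
West           958             0          1584  

Highest: West / Widget A = $1584

West / Widget A = $1584


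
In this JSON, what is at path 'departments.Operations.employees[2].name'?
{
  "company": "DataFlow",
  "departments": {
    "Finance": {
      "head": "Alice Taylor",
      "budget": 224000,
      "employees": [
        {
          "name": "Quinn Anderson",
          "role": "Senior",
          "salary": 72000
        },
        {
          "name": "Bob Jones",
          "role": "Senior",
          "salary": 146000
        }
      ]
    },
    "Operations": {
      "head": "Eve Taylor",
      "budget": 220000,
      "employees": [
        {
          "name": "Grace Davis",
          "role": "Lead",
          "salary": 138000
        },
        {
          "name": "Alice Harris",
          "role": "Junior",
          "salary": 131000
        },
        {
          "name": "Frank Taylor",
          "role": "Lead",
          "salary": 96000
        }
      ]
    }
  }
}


Path: departments.Operations.employees[2].name

Navigate:
  -> departments
  -> Operations
  -> employees[2].name = 'Frank Taylor'

Frank Taylor


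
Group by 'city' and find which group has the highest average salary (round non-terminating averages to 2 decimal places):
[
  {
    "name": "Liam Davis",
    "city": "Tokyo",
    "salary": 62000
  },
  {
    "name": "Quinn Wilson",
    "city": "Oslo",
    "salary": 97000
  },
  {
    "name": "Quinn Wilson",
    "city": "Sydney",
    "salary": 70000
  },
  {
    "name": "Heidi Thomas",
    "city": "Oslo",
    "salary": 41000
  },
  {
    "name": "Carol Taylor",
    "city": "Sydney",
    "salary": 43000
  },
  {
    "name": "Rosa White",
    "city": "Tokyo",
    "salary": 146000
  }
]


Group by: city

Groups:
  Oslo: 2 people, avg salary = 138000/2 = $69000
  Sydney: 2 people, avg salary = 113000/2 = $56500
  Tokyo: 2 people, avg salary = 208000/2 = $104000

Highest average salary: Tokyo ($104000)

Tokyo ($104000)


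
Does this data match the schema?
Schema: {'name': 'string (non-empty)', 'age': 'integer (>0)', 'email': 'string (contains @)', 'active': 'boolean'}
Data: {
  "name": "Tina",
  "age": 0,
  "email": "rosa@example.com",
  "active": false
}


Validating each field against schema:
  name: OK (non-empty string)
  age: FAIL (0 is not > 0)
  email: OK (string with @)
  active: OK (boolean)

Result: INVALID (1 error: age)

INVALID (1 error: age)


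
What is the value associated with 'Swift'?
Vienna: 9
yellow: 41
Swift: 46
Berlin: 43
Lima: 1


Looking up key 'Swift'
Value: 46

46


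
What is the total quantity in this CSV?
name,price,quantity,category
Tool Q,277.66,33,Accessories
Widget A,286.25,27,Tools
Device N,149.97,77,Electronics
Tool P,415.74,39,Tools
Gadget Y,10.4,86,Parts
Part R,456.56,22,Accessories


Computing total quantity:
Values: [33, 27, 77, 39, 86, 22]
Sum = 284

284


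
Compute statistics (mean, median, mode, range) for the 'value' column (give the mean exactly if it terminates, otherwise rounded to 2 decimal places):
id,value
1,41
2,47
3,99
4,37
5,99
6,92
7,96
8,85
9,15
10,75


Data: [41, 47, 99, 37, 99, 92, 96, 85, 15, 75]
Count: 10
Sum: 686
Mean: 686/10 = 68.6
Sorted: [15, 37, 41, 47, 75, 85, 92, 96, 99, 99]
Median: 80.0
Mode: 99 (2 times)
Range: 99 - 15 = 84
Min: 15, Max: 99

mean=68.6, median=80.0, mode=99, range=84


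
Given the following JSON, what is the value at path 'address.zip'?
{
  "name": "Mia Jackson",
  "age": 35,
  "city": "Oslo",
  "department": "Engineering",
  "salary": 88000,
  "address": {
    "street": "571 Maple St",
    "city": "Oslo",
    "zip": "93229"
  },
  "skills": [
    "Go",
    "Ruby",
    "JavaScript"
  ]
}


Query: address.zip
Path: address -> zip
Value: 93229

93229


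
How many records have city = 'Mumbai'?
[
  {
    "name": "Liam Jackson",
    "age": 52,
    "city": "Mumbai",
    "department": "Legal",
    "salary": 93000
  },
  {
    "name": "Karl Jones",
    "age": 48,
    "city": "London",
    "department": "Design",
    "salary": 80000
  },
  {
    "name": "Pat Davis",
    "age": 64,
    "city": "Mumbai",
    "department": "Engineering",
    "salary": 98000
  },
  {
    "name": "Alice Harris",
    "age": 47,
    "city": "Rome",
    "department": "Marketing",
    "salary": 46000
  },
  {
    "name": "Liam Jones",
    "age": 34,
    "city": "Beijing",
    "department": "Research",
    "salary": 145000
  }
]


Data: 5 records
Condition: city = 'Mumbai'

Checking each record:
  Liam Jackson: Mumbai MATCH
  Karl Jones: London
  Pat Davis: Mumbai MATCH
  Alice Harris: Rome
  Liam Jones: Beijing

Count: 2

2


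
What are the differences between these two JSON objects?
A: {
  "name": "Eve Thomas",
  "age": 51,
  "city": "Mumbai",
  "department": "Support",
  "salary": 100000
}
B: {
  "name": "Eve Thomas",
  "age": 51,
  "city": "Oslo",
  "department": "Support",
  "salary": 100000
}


Comparing each field (in key order):
  name: same
  age: same
  city: DIFFERENT
  department: same
  salary: same
Differences:
  city: Mumbai -> Oslo

1 field(s) changed

1 change: city


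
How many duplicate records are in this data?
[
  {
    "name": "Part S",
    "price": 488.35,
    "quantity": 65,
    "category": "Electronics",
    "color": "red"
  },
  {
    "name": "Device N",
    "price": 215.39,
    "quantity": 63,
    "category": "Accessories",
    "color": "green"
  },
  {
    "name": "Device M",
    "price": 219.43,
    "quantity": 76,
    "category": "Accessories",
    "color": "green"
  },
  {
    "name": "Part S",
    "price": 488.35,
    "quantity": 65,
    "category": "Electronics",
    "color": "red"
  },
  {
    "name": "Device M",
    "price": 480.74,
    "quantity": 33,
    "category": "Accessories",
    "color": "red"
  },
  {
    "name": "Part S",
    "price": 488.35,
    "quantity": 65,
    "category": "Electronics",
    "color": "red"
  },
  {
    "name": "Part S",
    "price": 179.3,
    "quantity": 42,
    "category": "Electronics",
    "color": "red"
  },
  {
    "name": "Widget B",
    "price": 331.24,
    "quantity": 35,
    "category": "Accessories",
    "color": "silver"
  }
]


Checking 8 records for duplicates:

  Row 1: Part S ($488.35, qty 65)
  Row 2: Device N ($215.39, qty 63)
  Row 3: Device M ($219.43, qty 76)
  Row 4: Part S ($488.35, qty 65) <-- DUPLICATE
  Row 5: Device M ($480.74, qty 33)
  Row 6: Part S ($488.35, qty 65) <-- DUPLICATE
  Row 7: Part S ($179.3, qty 42)
  Row 8: Widget B ($331.24, qty 35)

Duplicates found: 2
Unique records: 6

2 duplicates, 6 unique


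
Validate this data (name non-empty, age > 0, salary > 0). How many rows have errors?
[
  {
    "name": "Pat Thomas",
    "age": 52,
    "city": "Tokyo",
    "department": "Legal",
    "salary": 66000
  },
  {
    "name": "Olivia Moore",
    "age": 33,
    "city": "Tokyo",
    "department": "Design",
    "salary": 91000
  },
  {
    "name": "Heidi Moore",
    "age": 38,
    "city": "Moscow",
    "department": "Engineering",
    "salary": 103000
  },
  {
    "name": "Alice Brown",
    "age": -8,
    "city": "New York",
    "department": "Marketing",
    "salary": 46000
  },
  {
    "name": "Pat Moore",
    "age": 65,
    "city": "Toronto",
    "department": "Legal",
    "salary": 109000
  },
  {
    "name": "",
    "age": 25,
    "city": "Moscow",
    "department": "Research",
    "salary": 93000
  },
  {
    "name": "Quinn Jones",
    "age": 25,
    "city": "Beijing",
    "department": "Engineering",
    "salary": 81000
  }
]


Validating 7 records:
Rules: name non-empty, age > 0, salary > 0

  Row 1 (Pat Thomas): OK
  Row 2 (Olivia Moore): OK
  Row 3 (Heidi Moore): OK
  Row 4 (Alice Brown): negative age: -8
  Row 5 (Pat Moore): OK
  Row 6 (???): empty name
  Row 7 (Quinn Jones): OK

Total errors: 2

2 errors


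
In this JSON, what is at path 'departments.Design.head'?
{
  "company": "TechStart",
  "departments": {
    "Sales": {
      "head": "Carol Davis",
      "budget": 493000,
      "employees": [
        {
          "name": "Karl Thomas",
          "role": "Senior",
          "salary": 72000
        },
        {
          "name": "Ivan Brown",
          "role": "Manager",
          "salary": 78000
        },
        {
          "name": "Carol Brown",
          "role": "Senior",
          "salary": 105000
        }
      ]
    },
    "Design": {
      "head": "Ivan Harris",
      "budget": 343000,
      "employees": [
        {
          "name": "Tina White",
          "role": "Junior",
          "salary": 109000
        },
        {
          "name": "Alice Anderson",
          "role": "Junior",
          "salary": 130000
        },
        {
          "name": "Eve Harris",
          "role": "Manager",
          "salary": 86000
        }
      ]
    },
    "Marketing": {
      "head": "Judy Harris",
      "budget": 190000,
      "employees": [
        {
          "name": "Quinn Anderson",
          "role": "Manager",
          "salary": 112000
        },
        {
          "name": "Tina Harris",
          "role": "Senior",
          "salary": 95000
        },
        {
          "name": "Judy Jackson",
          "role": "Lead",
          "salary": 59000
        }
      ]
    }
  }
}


Path: departments.Design.head

Navigate:
  -> departments
  -> Design
  -> head = 'Ivan Harris'

Ivan Harris


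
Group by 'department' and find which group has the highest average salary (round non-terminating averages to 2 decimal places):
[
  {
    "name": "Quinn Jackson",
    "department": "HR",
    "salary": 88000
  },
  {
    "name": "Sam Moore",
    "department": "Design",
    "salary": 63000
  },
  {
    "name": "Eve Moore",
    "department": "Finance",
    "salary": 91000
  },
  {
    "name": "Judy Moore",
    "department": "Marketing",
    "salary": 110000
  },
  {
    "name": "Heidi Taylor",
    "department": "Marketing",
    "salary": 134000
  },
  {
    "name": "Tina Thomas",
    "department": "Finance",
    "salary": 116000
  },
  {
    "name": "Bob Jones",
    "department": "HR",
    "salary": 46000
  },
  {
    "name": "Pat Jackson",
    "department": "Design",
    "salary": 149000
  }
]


Group by: department

Groups:
  Design: 2 people, avg salary = 212000/2 = $106000
  Finance: 2 people, avg salary = 207000/2 = $103500
  HR: 2 people, avg salary = 134000/2 = $67000
  Marketing: 2 people, avg salary = 244000/2 = $122000

Highest average salary: Marketing ($122000)

Marketing ($122000)


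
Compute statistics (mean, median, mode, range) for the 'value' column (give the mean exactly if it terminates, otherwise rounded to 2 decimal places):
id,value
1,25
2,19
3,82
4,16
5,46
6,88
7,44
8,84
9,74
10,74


Data: [25, 19, 82, 16, 46, 88, 44, 84, 74, 74]
Count: 10
Sum: 552
Mean: 552/10 = 55.2
Sorted: [16, 19, 25, 44, 46, 74, 74, 82, 84, 88]
Median: 60.0
Mode: 74 (2 times)
Range: 88 - 16 = 72
Min: 16, Max: 88

mean=55.2, median=60.0, mode=74, range=72


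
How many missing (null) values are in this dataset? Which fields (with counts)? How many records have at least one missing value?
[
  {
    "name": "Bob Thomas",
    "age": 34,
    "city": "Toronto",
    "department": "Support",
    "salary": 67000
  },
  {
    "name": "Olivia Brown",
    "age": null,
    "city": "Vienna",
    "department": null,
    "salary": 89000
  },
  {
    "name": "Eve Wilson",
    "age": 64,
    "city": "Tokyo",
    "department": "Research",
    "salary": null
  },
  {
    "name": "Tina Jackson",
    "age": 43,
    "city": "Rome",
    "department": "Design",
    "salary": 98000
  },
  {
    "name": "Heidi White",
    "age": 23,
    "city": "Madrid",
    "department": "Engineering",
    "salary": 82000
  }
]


Checking for missing (null) values in 5 records:

  Bob Thomas: complete
  Olivia Brown: age, department
  Eve Wilson: salary
  Tina Jackson: complete
  Heidi White: complete

Per field:
  name: 0 missing
  age: 1 missing
  city: 0 missing
  department: 1 missing
  salary: 1 missing

Total missing values: 3
Records with any missing: 2

3 missing values (age: 1, department: 1, salary: 1); 2 incomplete records


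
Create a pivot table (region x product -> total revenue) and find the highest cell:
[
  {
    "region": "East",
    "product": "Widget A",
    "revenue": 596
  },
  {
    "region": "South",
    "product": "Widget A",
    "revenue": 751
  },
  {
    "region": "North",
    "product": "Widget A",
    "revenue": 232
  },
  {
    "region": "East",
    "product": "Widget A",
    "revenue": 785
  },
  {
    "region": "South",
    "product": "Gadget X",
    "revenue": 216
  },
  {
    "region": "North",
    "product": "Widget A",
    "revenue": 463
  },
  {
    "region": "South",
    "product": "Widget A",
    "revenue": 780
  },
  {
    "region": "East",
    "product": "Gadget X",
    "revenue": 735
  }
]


Pivot: region (rows) x product (columns) -> total revenue

     Gadget X      Widget A    
East           735          1381  
North            0           695  
South          216          1531  

Highest: South / Widget A = $1531

South / Widget A = $1531


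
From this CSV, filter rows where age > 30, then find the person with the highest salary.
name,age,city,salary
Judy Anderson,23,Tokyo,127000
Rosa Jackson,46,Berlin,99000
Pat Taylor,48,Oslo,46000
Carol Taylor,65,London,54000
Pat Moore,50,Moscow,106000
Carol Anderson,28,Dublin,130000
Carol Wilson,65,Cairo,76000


Filter: age > 30
Sort by: salary (descending)

Filtered records (5):
  Pat Moore, age 50, salary $106000
  Rosa Jackson, age 46, salary $99000
  Carol Wilson, age 65, salary $76000
  Carol Taylor, age 65, salary $54000
  Pat Taylor, age 48, salary $46000

Highest salary: Pat Moore ($106000)

Pat Moore
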